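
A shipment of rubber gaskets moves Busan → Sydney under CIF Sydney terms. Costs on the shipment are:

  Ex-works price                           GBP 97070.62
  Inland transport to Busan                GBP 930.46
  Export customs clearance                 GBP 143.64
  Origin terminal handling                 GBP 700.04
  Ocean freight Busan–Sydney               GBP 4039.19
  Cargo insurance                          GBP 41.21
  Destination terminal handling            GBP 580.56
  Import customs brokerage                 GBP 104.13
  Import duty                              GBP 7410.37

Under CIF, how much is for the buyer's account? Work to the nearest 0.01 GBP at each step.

Buyer's account: GBP 8095.06

CIF: the seller pays costs through ocean freight and marine insurance to the destination port.
Seller's account: goods 97070.62 + inland to port 930.46 + export clearance 143.64 + origin terminal 700.04 + freight 4039.19 + insurance 41.21 = 102925.16
Buyer's account: destination terminal 580.56 + brokerage 104.13 + duty 7410.37 = 8095.06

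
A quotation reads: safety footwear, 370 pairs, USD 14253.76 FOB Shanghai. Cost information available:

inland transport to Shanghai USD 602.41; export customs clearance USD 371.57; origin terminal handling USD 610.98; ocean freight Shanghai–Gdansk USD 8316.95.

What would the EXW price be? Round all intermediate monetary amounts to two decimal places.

Not relevant to the conversion: freight — on the buyer under both terms; not part of either seller's price.
From FOB to EXW, the seller no longer bears: inland to port, export clearance, origin terminal.
EXW price = 14253.76 − 602.41 − 371.57 − 610.98 = 12668.80

EXW price: USD 12668.80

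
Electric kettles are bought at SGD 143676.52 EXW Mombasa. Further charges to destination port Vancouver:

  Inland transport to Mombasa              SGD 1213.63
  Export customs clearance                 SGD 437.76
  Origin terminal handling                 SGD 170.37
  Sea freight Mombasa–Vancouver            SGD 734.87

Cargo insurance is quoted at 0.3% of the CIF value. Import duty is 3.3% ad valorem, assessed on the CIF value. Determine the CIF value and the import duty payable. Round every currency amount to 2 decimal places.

CIF value: SGD 146673.17; import duty: SGD 4840.21

Let C be the CIF value. C = EXW price + pre-shipment costs + freight + 0.3% × C
C − 0.3% × C = 143676.52 + 1213.63 + 437.76 + 170.37 + 734.87
0.997 × C = 146233.15
C = 146233.15 / 0.997 = 146673.17
Insurance premium = 0.3% × 146673.17 = 440.02
Import duty = 146673.17 × 3.3% = 4840.21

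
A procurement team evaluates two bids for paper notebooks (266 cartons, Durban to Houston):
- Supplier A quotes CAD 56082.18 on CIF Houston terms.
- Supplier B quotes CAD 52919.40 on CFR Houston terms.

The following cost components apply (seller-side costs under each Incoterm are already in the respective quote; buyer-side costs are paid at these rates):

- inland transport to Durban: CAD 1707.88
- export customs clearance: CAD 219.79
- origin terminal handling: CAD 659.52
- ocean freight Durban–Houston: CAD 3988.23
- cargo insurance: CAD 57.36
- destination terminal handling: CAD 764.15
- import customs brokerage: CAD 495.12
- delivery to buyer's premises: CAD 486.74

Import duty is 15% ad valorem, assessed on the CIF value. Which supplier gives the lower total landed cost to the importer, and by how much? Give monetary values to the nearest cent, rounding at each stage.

Supplier B is cheaper by CAD 3571.24

Supplier A (CIF):
The CIF price already equals the CIF value: 56082.18
Import duty = 56082.18 × 15% = 8412.33
Buyer bears (A): 764.15 + 495.12 + 486.74 = 1746.01
Landed cost (A) = invoice 56082.18 + 1746.01 + duty 8412.33 = 66240.52
Supplier B (CFR):
CIF value = CFR price + insurance = 52919.40 + 57.36 = 52976.76
Import duty = 52976.76 × 15% = 7946.51
Buyer bears (B): 57.36 + 764.15 + 495.12 + 486.74 = 1803.37
Landed cost (B) = invoice 52919.40 + 1803.37 + duty 7946.51 = 62669.28
Difference = |66240.52 − 62669.28| = 3571.24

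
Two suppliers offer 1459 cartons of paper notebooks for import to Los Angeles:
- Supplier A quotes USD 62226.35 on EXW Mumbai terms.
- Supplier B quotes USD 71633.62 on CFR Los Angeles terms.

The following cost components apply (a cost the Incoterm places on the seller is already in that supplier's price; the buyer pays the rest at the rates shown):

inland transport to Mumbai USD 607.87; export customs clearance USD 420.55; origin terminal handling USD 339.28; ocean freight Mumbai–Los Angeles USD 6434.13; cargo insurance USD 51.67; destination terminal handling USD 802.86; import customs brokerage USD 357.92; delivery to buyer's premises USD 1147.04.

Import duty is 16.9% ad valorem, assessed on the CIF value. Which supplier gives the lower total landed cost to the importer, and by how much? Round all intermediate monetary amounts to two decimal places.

Supplier A is cheaper by USD 1876.76

Supplier A (EXW):
CIF value = EXW price + inland to port + export clearance + origin terminal + freight + insurance = 62226.35 + 607.87 + 420.55 + 339.28 + 6434.13 + 51.67 = 70079.85
Import duty = 70079.85 × 16.9% = 11843.49
Buyer bears (A): 607.87 + 420.55 + 339.28 + 6434.13 + 51.67 + 802.86 + 357.92 + 1147.04 = 10161.32
Landed cost (A) = invoice 62226.35 + 10161.32 + duty 11843.49 = 84231.16
Supplier B (CFR):
CIF value = CFR price + insurance = 71633.62 + 51.67 = 71685.29
Import duty = 71685.29 × 16.9% = 12114.81
Buyer bears (B): 51.67 + 802.86 + 357.92 + 1147.04 = 2359.49
Landed cost (B) = invoice 71633.62 + 2359.49 + duty 12114.81 = 86107.92
Difference = |84231.16 − 86107.92| = 1876.76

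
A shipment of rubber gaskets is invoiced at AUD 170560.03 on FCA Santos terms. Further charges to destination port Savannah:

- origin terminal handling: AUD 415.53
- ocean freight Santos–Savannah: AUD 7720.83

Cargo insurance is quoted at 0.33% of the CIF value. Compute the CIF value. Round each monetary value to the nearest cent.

Let C be the CIF value. C = FCA price + pre-shipment costs + freight + 0.33% × C
C − 0.33% × C = 170560.03 + 415.53 + 7720.83
0.9967 × C = 178696.39
C = 178696.39 / 0.9967 = 179288.04
Insurance premium = 0.33% × 179288.04 = 591.65

CIF value: AUD 179288.04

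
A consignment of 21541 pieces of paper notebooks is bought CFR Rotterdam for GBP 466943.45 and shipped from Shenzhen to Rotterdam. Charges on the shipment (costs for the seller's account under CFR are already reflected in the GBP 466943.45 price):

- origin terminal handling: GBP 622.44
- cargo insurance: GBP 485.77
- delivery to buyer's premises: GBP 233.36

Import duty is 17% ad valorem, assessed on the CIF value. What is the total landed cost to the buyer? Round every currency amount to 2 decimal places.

Total landed cost: GBP 547125.55

CFR: the seller pays costs through ocean freight to the destination port, but not insurance.
Already in the invoice (seller's account under CFR): origin terminal — exclude.
CIF value = CFR price + insurance = 466943.45 + 485.77 = 467429.22
Import duty = 467429.22 × 17% = 79462.97
Buyer bears: insurance 485.77 + delivery 233.36 + duty 79462.97 = 80182.10
Landed cost = invoice 466943.45 + 80182.10 = 547125.55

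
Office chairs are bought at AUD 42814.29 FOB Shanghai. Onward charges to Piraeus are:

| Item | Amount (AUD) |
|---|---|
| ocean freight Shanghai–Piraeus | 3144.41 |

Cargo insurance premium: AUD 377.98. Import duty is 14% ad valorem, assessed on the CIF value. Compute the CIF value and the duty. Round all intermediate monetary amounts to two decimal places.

CIF value: AUD 46336.68; import duty: AUD 6487.14

CIF = FOB price + freight + insurance
CIF = 42814.29 + 3144.41 + 377.98 = 46336.68
Import duty = 46336.68 × 14% = 6487.14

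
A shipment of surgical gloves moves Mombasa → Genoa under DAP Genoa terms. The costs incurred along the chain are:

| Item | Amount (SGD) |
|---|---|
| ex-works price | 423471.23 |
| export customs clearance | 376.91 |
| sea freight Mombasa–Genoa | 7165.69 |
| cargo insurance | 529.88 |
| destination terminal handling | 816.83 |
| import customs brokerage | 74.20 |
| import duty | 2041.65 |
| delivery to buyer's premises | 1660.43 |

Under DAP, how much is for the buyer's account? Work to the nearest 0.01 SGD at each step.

Buyer's account: SGD 2115.85

DAP: the seller bears all costs to the named destination except import duty and clearance.
Seller's account: goods 423471.23 + export clearance 376.91 + freight 7165.69 + insurance 529.88 + destination terminal 816.83 + delivery 1660.43 = 434020.97
Buyer's account: brokerage 74.20 + duty 2041.65 = 2115.85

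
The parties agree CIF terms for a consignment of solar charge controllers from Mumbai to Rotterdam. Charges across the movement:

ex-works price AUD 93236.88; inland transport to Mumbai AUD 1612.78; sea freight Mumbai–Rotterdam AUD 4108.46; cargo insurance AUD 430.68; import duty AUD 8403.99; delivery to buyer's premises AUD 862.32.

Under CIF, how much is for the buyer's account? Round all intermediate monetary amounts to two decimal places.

Buyer's account: AUD 9266.31

CIF: the seller pays costs through ocean freight and marine insurance to the destination port.
Seller's account: goods 93236.88 + inland to port 1612.78 + freight 4108.46 + insurance 430.68 = 99388.80
Buyer's account: duty 8403.99 + delivery 862.32 = 9266.31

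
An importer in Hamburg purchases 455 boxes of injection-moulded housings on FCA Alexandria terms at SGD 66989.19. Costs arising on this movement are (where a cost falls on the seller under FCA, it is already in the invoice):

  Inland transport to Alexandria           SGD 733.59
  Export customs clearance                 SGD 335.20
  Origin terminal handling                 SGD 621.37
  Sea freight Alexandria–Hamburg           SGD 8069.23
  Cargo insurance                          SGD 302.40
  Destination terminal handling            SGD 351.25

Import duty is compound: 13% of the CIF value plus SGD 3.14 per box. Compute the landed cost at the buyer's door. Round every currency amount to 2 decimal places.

Total landed cost: SGD 87639.82

FCA: the seller delivers export-cleared goods to the carrier; the buyer bears costs from that point.
Already in the invoice (seller's account under FCA): inland to port, export clearance — exclude.
CIF value = FCA price + origin terminal + freight + insurance = 66989.19 + 621.37 + 8069.23 + 302.40 = 75982.19
Ad valorem component: 75982.19 × 13% = 9877.68
Specific component: 455 × 3.14 = 1428.70
Import duty = 9877.68 + 1428.70 = 11306.38
Buyer bears: origin terminal 621.37 + freight 8069.23 + insurance 302.40 + destination terminal 351.25 + duty 11306.38 = 20650.63
Landed cost = invoice 66989.19 + 20650.63 = 87639.82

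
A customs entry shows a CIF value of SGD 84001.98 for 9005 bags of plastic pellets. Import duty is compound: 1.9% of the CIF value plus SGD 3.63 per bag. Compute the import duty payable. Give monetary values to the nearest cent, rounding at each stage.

Import duty: SGD 34284.19

Ad valorem component: 84001.98 × 1.9% = 1596.04
Specific component: 9005 × 3.63 = 32688.15
Import duty = 1596.04 + 32688.15 = 34284.19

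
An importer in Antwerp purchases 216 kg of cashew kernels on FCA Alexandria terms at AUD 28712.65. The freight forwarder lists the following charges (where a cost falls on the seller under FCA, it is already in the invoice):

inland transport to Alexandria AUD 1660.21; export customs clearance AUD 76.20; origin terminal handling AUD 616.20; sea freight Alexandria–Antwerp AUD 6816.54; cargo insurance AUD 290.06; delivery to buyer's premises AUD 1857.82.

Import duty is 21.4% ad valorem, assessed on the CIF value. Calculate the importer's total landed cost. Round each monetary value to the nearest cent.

Total landed cost: AUD 46090.46

FCA: the seller delivers export-cleared goods to the carrier; the buyer bears costs from that point.
Already in the invoice (seller's account under FCA): inland to port, export clearance — exclude.
CIF value = FCA price + origin terminal + freight + insurance = 28712.65 + 616.20 + 6816.54 + 290.06 = 36435.45
Import duty = 36435.45 × 21.4% = 7797.19
Buyer bears: origin terminal 616.20 + freight 6816.54 + insurance 290.06 + delivery 1857.82 + duty 7797.19 = 17377.81
Landed cost = invoice 28712.65 + 17377.81 = 46090.46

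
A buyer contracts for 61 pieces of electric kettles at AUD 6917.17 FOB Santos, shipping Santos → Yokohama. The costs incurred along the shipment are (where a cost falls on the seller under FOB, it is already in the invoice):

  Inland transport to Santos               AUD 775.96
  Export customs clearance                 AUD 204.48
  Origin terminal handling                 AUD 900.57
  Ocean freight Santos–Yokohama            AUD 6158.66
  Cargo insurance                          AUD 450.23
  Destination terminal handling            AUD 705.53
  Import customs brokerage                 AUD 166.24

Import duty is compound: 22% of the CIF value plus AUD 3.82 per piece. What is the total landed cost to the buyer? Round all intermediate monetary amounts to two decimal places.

FOB: the seller bears costs until goods are on board at the origin port; the buyer bears freight, insurance and all costs thereafter.
Already in the invoice (seller's account under FOB): inland to port, export clearance, origin terminal — exclude.
CIF value = FOB price + freight + insurance = 6917.17 + 6158.66 + 450.23 = 13526.06
Ad valorem component: 13526.06 × 22% = 2975.73
Specific component: 61 × 3.82 = 233.02
Import duty = 2975.73 + 233.02 = 3208.75
Buyer bears: freight 6158.66 + insurance 450.23 + destination terminal 705.53 + brokerage 166.24 + duty 3208.75 = 10689.41
Landed cost = invoice 6917.17 + 10689.41 = 17606.58

Total landed cost: AUD 17606.58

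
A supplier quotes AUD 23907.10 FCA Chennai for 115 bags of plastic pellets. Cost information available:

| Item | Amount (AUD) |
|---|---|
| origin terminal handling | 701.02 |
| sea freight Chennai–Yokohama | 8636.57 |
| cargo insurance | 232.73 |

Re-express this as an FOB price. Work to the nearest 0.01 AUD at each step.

FOB price: AUD 24608.12

Not relevant to the conversion: insurance, freight — on the buyer under both terms; not part of either seller's price.
From FCA to FOB, the seller additionally bears: origin terminal.
FOB price = 23907.10 + 701.02 = 24608.12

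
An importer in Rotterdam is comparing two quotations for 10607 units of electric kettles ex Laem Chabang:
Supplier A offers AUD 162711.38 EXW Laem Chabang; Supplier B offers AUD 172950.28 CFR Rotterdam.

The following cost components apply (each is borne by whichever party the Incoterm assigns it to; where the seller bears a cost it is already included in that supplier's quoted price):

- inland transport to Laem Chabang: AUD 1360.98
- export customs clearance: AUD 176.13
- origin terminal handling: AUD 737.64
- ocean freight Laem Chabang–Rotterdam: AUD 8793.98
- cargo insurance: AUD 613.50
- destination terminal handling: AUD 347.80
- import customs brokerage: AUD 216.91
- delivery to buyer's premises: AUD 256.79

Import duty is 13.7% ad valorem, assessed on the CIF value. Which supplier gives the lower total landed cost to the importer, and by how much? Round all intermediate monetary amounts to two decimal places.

Supplier A (EXW):
CIF value = EXW price + inland to port + export clearance + origin terminal + freight + insurance = 162711.38 + 1360.98 + 176.13 + 737.64 + 8793.98 + 613.50 = 174393.61
Import duty = 174393.61 × 13.7% = 23891.92
Buyer bears (A): 1360.98 + 176.13 + 737.64 + 8793.98 + 613.50 + 347.80 + 216.91 + 256.79 = 12503.73
Landed cost (A) = invoice 162711.38 + 12503.73 + duty 23891.92 = 199107.03
Supplier B (CFR):
CIF value = CFR price + insurance = 172950.28 + 613.50 = 173563.78
Import duty = 173563.78 × 13.7% = 23778.24
Buyer bears (B): 613.50 + 347.80 + 216.91 + 256.79 = 1435.00
Landed cost (B) = invoice 172950.28 + 1435.00 + duty 23778.24 = 198163.52
Difference = |199107.03 − 198163.52| = 943.51

Supplier B is cheaper by AUD 943.51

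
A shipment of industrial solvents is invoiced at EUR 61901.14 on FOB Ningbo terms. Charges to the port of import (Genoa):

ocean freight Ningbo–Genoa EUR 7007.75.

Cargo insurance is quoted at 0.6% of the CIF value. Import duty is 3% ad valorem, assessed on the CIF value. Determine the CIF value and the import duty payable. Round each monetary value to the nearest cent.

CIF value: EUR 69324.84; import duty: EUR 2079.75

Let C be the CIF value. C = FOB price + freight + 0.6% × C
C − 0.6% × C = 61901.14 + 7007.75
0.994 × C = 68908.89
C = 68908.89 / 0.994 = 69324.84
Insurance premium = 0.6% × 69324.84 = 415.95
Import duty = 69324.84 × 3% = 2079.75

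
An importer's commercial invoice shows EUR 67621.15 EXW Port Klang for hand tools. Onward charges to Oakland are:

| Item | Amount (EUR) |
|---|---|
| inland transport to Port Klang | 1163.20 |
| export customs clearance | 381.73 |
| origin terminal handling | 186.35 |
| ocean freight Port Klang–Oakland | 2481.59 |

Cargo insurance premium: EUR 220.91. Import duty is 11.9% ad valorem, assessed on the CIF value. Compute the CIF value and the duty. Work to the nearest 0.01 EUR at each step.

CIF = EXW price + pre-shipment costs + freight + insurance
CIF = 67621.15 + 1163.20 + 381.73 + 186.35 + 2481.59 + 220.91 = 72054.93
Import duty = 72054.93 × 11.9% = 8574.54

CIF value: EUR 72054.93; import duty: EUR 8574.54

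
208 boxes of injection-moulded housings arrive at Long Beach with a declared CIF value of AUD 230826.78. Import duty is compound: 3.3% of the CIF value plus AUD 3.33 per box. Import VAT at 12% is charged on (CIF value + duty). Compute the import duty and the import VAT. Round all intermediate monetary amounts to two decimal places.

Ad valorem component: 230826.78 × 3.3% = 7617.28
Specific component: 208 × 3.33 = 692.64
Import duty = 7617.28 + 692.64 = 8309.92
VAT base = CIF + duty = 230826.78 + 8309.92 = 239136.70
Import VAT = 239136.70 × 12% = 28696.40

Import duty: AUD 8309.92; import VAT: AUD 28696.40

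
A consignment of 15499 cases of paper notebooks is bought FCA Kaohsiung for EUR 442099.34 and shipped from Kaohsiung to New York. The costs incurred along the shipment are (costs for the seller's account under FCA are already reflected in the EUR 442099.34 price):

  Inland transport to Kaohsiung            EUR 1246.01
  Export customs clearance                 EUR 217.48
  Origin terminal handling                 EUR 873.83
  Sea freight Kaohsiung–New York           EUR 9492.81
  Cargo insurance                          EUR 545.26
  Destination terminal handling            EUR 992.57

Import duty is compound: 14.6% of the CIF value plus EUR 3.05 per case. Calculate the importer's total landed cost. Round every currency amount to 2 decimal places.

Total landed cost: EUR 567415.40

FCA: the seller delivers export-cleared goods to the carrier; the buyer bears costs from that point.
Already in the invoice (seller's account under FCA): inland to port, export clearance — exclude.
CIF value = FCA price + origin terminal + freight + insurance = 442099.34 + 873.83 + 9492.81 + 545.26 = 453011.24
Ad valorem component: 453011.24 × 14.6% = 66139.64
Specific component: 15499 × 3.05 = 47271.95
Import duty = 66139.64 + 47271.95 = 113411.59
Buyer bears: origin terminal 873.83 + freight 9492.81 + insurance 545.26 + destination terminal 992.57 + duty 113411.59 = 125316.06
Landed cost = invoice 442099.34 + 125316.06 = 567415.40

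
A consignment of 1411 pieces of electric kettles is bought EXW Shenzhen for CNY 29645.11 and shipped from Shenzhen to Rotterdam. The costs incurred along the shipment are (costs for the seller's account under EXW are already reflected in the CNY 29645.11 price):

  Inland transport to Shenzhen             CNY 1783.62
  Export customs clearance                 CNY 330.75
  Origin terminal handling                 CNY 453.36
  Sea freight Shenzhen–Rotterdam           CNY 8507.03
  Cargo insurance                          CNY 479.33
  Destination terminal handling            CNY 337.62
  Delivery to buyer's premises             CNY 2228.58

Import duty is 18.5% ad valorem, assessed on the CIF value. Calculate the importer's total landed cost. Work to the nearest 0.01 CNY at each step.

Total landed cost: CNY 51387.25

EXW: the seller makes goods available at their premises; the buyer bears all onward costs.
CIF value = EXW price + inland to port + export clearance + origin terminal + freight + insurance = 29645.11 + 1783.62 + 330.75 + 453.36 + 8507.03 + 479.33 = 41199.20
Import duty = 41199.20 × 18.5% = 7621.85
Buyer bears: inland to port 1783.62 + export clearance 330.75 + origin terminal 453.36 + freight 8507.03 + insurance 479.33 + destination terminal 337.62 + delivery 2228.58 + duty 7621.85 = 21742.14
Landed cost = invoice 29645.11 + 21742.14 = 51387.25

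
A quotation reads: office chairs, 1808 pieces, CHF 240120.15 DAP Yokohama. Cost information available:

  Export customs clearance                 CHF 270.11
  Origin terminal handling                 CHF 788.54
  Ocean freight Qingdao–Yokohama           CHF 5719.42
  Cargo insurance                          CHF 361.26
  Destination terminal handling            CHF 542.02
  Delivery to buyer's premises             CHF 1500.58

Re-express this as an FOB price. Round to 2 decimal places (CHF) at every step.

FOB price: CHF 231996.87

Not relevant to the conversion: origin terminal, export clearance — on the seller under both DAP and FOB; already in the DAP price and stays in the FOB price.
From DAP to FOB, the seller no longer bears: freight, insurance, destination terminal, delivery.
FOB price = 240120.15 − 5719.42 − 361.26 − 542.02 − 1500.58 = 231996.87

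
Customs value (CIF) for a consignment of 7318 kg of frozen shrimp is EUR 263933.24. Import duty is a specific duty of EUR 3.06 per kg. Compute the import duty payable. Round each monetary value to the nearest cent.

Import duty: EUR 22393.08

Import duty = 7318 × 3.06 = 22393.08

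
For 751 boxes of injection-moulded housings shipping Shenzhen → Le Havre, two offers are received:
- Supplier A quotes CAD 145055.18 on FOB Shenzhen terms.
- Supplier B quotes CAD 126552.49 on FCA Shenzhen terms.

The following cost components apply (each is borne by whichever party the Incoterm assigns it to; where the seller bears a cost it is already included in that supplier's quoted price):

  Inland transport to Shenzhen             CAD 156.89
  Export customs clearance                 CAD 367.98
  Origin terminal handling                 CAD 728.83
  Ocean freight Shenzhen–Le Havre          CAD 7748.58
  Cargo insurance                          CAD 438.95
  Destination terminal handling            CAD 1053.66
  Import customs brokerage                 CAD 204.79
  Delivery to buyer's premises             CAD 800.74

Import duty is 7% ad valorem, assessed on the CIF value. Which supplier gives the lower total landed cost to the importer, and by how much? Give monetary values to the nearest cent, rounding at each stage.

Supplier B is cheaper by CAD 19018.03

Supplier A (FOB):
CIF value = FOB price + freight + insurance = 145055.18 + 7748.58 + 438.95 = 153242.71
Import duty = 153242.71 × 7% = 10726.99
Buyer bears (A): 7748.58 + 438.95 + 1053.66 + 204.79 + 800.74 = 10246.72
Landed cost (A) = invoice 145055.18 + 10246.72 + duty 10726.99 = 166028.89
Supplier B (FCA):
CIF value = FCA price + origin terminal + freight + insurance = 126552.49 + 728.83 + 7748.58 + 438.95 = 135468.85
Import duty = 135468.85 × 7% = 9482.82
Buyer bears (B): 728.83 + 7748.58 + 438.95 + 1053.66 + 204.79 + 800.74 = 10975.55
Landed cost (B) = invoice 126552.49 + 10975.55 + duty 9482.82 = 147010.86
Difference = |166028.89 − 147010.86| = 19018.03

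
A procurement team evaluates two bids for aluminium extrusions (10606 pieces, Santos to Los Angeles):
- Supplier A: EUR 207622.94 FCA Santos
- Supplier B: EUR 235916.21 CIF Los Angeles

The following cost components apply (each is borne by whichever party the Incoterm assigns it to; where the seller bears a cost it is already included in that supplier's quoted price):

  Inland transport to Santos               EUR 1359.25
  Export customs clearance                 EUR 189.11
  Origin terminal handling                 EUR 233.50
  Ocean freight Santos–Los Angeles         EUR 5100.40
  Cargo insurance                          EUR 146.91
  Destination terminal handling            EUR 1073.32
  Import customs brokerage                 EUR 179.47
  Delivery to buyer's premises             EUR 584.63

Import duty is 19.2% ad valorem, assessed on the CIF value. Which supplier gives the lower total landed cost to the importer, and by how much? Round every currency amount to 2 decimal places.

Supplier A is cheaper by EUR 27192.45

Supplier A (FCA):
CIF value = FCA price + origin terminal + freight + insurance = 207622.94 + 233.50 + 5100.40 + 146.91 = 213103.75
Import duty = 213103.75 × 19.2% = 40915.92
Buyer bears (A): 233.50 + 5100.40 + 146.91 + 1073.32 + 179.47 + 584.63 = 7318.23
Landed cost (A) = invoice 207622.94 + 7318.23 + duty 40915.92 = 255857.09
Supplier B (CIF):
The CIF price already equals the CIF value: 235916.21
Import duty = 235916.21 × 19.2% = 45295.91
Buyer bears (B): 1073.32 + 179.47 + 584.63 = 1837.42
Landed cost (B) = invoice 235916.21 + 1837.42 + duty 45295.91 = 283049.54
Difference = |255857.09 − 283049.54| = 27192.45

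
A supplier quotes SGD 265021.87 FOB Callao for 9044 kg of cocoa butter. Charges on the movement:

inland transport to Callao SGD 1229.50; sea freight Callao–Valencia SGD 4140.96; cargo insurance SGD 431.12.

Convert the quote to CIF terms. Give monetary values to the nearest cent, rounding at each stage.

Not relevant to the conversion: inland to port — on the seller under both FOB and CIF; already in the FOB price and stays in the CIF price.
From FOB to CIF, the seller additionally bears: freight, insurance.
CIF price = 265021.87 + 4140.96 + 431.12 = 269593.95

CIF price: SGD 269593.95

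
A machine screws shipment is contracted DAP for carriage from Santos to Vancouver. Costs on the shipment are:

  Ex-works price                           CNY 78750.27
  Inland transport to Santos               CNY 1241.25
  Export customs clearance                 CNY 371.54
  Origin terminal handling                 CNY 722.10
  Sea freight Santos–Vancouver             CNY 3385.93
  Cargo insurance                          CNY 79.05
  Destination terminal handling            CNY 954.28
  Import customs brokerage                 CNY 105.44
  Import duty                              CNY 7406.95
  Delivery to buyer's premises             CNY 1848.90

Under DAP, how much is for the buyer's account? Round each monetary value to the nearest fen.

DAP: the seller bears all costs to the named destination except import duty and clearance.
Seller's account: goods 78750.27 + inland to port 1241.25 + export clearance 371.54 + origin terminal 722.10 + freight 3385.93 + insurance 79.05 + destination terminal 954.28 + delivery 1848.90 = 87353.32
Buyer's account: brokerage 105.44 + duty 7406.95 = 7512.39

Buyer's account: CNY 7512.39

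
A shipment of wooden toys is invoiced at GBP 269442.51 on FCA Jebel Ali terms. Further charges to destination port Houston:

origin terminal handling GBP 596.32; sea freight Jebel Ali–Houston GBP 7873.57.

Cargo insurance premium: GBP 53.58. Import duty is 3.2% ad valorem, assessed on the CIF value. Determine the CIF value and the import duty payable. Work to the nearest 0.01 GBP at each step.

CIF = FCA price + pre-shipment costs + freight + insurance
CIF = 269442.51 + 596.32 + 7873.57 + 53.58 = 277965.98
Import duty = 277965.98 × 3.2% = 8894.91

CIF value: GBP 277965.98; import duty: GBP 8894.91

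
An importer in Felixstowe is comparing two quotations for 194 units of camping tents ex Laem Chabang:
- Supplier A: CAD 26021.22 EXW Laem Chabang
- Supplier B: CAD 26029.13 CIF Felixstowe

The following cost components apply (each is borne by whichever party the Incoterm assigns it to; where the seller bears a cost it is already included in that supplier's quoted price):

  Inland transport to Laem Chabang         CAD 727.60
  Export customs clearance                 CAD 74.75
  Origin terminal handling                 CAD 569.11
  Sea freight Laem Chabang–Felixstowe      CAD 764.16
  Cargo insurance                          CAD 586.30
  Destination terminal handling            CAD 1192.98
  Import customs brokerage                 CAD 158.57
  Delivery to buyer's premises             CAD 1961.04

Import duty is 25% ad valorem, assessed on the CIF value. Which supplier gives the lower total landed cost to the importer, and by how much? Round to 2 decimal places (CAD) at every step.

Supplier B is cheaper by CAD 3392.52

Supplier A (EXW):
CIF value = EXW price + inland to port + export clearance + origin terminal + freight + insurance = 26021.22 + 727.60 + 74.75 + 569.11 + 764.16 + 586.30 = 28743.14
Import duty = 28743.14 × 25% = 7185.79
Buyer bears (A): 727.60 + 74.75 + 569.11 + 764.16 + 586.30 + 1192.98 + 158.57 + 1961.04 = 6034.51
Landed cost (A) = invoice 26021.22 + 6034.51 + duty 7185.79 = 39241.52
Supplier B (CIF):
The CIF price already equals the CIF value: 26029.13
Import duty = 26029.13 × 25% = 6507.28
Buyer bears (B): 1192.98 + 158.57 + 1961.04 = 3312.59
Landed cost (B) = invoice 26029.13 + 3312.59 + duty 6507.28 = 35849.00
Difference = |39241.52 − 35849.00| = 3392.52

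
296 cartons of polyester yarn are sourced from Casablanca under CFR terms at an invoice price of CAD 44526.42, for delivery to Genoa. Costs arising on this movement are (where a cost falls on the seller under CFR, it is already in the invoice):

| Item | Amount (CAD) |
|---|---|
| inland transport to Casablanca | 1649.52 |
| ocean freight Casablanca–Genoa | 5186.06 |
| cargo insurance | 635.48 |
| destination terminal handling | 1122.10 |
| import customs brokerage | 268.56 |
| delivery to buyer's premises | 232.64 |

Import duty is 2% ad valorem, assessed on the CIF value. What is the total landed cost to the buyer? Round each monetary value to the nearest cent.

Total landed cost: CAD 47688.44

CFR: the seller pays costs through ocean freight to the destination port, but not insurance.
Already in the invoice (seller's account under CFR): inland to port, freight — exclude.
CIF value = CFR price + insurance = 44526.42 + 635.48 = 45161.90
Import duty = 45161.90 × 2% = 903.24
Buyer bears: insurance 635.48 + destination terminal 1122.10 + brokerage 268.56 + delivery 232.64 + duty 903.24 = 3162.02
Landed cost = invoice 44526.42 + 3162.02 = 47688.44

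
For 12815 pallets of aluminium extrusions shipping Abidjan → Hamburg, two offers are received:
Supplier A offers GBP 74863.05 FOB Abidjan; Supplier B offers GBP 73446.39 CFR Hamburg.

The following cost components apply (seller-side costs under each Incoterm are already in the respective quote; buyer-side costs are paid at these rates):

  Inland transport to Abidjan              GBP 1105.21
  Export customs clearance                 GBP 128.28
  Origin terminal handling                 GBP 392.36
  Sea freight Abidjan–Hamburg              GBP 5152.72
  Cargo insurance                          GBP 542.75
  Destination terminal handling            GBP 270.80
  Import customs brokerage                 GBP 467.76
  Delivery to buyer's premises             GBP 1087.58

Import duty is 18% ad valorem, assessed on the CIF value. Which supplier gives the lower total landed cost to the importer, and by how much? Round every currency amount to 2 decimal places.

Supplier A (FOB):
CIF value = FOB price + freight + insurance = 74863.05 + 5152.72 + 542.75 = 80558.52
Import duty = 80558.52 × 18% = 14500.53
Buyer bears (A): 5152.72 + 542.75 + 270.80 + 467.76 + 1087.58 = 7521.61
Landed cost (A) = invoice 74863.05 + 7521.61 + duty 14500.53 = 96885.19
Supplier B (CFR):
CIF value = CFR price + insurance = 73446.39 + 542.75 = 73989.14
Import duty = 73989.14 × 18% = 13318.05
Buyer bears (B): 542.75 + 270.80 + 467.76 + 1087.58 = 2368.89
Landed cost (B) = invoice 73446.39 + 2368.89 + duty 13318.05 = 89133.33
Difference = |96885.19 − 89133.33| = 7751.86

Supplier B is cheaper by GBP 7751.86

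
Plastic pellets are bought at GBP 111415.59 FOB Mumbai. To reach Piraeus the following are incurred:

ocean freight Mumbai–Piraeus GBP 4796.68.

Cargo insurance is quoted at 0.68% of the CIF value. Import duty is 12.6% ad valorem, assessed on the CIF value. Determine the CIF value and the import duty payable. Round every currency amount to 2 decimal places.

Let C be the CIF value. C = FOB price + freight + 0.68% × C
C − 0.68% × C = 111415.59 + 4796.68
0.9932 × C = 116212.27
C = 116212.27 / 0.9932 = 117007.92
Insurance premium = 0.68% × 117007.92 = 795.65
Import duty = 117007.92 × 12.6% = 14743.00

CIF value: GBP 117007.92; import duty: GBP 14743.00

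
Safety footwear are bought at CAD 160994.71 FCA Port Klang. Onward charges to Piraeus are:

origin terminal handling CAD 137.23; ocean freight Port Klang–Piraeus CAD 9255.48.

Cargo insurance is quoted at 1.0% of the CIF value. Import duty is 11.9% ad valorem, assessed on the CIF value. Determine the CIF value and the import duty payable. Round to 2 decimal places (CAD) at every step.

CIF value: CAD 172108.51; import duty: CAD 20480.91

Let C be the CIF value. C = FCA price + pre-shipment costs + freight + 1.0% × C
C − 1.0% × C = 160994.71 + 137.23 + 9255.48
0.99 × C = 170387.42
C = 170387.42 / 0.99 = 172108.51
Insurance premium = 1.0% × 172108.51 = 1721.09
Import duty = 172108.51 × 11.9% = 20480.91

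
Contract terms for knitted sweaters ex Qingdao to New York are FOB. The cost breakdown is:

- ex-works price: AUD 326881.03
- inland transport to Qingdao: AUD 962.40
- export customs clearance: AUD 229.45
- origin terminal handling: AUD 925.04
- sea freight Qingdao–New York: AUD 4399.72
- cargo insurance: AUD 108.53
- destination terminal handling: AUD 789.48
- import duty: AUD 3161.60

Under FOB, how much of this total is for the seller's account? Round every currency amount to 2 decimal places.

FOB: the seller bears costs until goods are on board at the origin port; the buyer bears freight, insurance and all costs thereafter.
Seller's account: goods 326881.03 + inland to port 962.40 + export clearance 229.45 + origin terminal 925.04 = 328997.92
Buyer's account: freight 4399.72 + insurance 108.53 + destination terminal 789.48 + duty 3161.60 = 8459.33

Seller's account: AUD 328997.92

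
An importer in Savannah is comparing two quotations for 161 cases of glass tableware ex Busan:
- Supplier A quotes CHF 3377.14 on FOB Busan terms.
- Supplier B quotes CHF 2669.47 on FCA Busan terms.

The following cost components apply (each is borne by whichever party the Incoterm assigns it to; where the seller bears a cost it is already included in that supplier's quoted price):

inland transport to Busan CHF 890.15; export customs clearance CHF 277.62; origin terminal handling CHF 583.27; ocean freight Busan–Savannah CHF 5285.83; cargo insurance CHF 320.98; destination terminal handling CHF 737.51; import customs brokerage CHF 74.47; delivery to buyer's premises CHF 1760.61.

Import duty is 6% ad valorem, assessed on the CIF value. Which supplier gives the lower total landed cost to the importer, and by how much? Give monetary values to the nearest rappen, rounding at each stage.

Supplier A (FOB):
CIF value = FOB price + freight + insurance = 3377.14 + 5285.83 + 320.98 = 8983.95
Import duty = 8983.95 × 6% = 539.04
Buyer bears (A): 5285.83 + 320.98 + 737.51 + 74.47 + 1760.61 = 8179.40
Landed cost (A) = invoice 3377.14 + 8179.40 + duty 539.04 = 12095.58
Supplier B (FCA):
CIF value = FCA price + origin terminal + freight + insurance = 2669.47 + 583.27 + 5285.83 + 320.98 = 8859.55
Import duty = 8859.55 × 6% = 531.57
Buyer bears (B): 583.27 + 5285.83 + 320.98 + 737.51 + 74.47 + 1760.61 = 8762.67
Landed cost (B) = invoice 2669.47 + 8762.67 + duty 531.57 = 11963.71
Difference = |12095.58 − 11963.71| = 131.87

Supplier B is cheaper by CHF 131.87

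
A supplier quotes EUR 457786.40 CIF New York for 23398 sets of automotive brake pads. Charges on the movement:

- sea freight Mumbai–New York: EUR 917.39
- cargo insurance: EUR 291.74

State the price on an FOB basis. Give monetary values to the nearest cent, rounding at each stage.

FOB price: EUR 456577.27

From CIF to FOB, the seller no longer bears: freight, insurance.
FOB price = 457786.40 − 917.39 − 291.74 = 456577.27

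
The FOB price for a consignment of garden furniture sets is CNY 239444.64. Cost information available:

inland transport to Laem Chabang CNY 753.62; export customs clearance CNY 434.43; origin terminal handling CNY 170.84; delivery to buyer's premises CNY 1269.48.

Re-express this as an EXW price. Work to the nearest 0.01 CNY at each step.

Not relevant to the conversion: delivery — on the buyer under both terms; not part of either seller's price.
From FOB to EXW, the seller no longer bears: inland to port, export clearance, origin terminal.
EXW price = 239444.64 − 753.62 − 434.43 − 170.84 = 238085.75

EXW price: CNY 238085.75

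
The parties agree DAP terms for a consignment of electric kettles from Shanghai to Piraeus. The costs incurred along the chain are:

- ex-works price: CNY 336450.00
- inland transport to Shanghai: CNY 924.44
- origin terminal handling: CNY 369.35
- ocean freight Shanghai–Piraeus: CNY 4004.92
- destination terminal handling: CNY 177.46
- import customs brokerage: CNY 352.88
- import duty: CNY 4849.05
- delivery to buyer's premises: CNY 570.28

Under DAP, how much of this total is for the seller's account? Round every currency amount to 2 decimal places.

DAP: the seller bears all costs to the named destination except import duty and clearance.
Seller's account: goods 336450.00 + inland to port 924.44 + origin terminal 369.35 + freight 4004.92 + destination terminal 177.46 + delivery 570.28 = 342496.45
Buyer's account: brokerage 352.88 + duty 4849.05 = 5201.93

Seller's account: CNY 342496.45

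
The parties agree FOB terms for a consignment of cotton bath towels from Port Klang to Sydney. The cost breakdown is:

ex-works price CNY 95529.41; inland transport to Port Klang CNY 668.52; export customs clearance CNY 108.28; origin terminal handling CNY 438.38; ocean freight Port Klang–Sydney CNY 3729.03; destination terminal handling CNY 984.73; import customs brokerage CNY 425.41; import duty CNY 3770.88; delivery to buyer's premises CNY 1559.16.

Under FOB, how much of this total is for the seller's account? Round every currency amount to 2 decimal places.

Seller's account: CNY 96744.59

FOB: the seller bears costs until goods are on board at the origin port; the buyer bears freight, insurance and all costs thereafter.
Seller's account: goods 95529.41 + inland to port 668.52 + export clearance 108.28 + origin terminal 438.38 = 96744.59
Buyer's account: freight 3729.03 + destination terminal 984.73 + brokerage 425.41 + duty 3770.88 + delivery 1559.16 = 10469.21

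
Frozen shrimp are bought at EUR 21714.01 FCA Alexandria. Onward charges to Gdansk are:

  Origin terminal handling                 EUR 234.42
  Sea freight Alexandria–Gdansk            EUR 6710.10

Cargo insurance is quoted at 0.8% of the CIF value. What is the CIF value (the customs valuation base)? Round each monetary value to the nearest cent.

CIF value: EUR 28889.65

Let C be the CIF value. C = FCA price + pre-shipment costs + freight + 0.8% × C
C − 0.8% × C = 21714.01 + 234.42 + 6710.10
0.992 × C = 28658.53
C = 28658.53 / 0.992 = 28889.65
Insurance premium = 0.8% × 28889.65 = 231.12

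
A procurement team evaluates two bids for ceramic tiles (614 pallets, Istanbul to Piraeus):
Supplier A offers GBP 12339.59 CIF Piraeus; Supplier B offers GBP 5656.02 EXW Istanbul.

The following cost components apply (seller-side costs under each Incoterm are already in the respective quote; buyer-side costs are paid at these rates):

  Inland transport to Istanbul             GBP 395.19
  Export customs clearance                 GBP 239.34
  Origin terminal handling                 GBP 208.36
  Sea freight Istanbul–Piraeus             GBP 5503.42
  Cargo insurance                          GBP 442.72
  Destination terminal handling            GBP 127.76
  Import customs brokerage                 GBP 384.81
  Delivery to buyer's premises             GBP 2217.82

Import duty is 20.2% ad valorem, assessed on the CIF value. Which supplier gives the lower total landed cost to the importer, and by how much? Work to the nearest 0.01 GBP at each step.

Supplier A (CIF):
The CIF price already equals the CIF value: 12339.59
Import duty = 12339.59 × 20.2% = 2492.60
Buyer bears (A): 127.76 + 384.81 + 2217.82 = 2730.39
Landed cost (A) = invoice 12339.59 + 2730.39 + duty 2492.60 = 17562.58
Supplier B (EXW):
CIF value = EXW price + inland to port + export clearance + origin terminal + freight + insurance = 5656.02 + 395.19 + 239.34 + 208.36 + 5503.42 + 442.72 = 12445.05
Import duty = 12445.05 × 20.2% = 2513.90
Buyer bears (B): 395.19 + 239.34 + 208.36 + 5503.42 + 442.72 + 127.76 + 384.81 + 2217.82 = 9519.42
Landed cost (B) = invoice 5656.02 + 9519.42 + duty 2513.90 = 17689.34
Difference = |17562.58 − 17689.34| = 126.76

Supplier A is cheaper by GBP 126.76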